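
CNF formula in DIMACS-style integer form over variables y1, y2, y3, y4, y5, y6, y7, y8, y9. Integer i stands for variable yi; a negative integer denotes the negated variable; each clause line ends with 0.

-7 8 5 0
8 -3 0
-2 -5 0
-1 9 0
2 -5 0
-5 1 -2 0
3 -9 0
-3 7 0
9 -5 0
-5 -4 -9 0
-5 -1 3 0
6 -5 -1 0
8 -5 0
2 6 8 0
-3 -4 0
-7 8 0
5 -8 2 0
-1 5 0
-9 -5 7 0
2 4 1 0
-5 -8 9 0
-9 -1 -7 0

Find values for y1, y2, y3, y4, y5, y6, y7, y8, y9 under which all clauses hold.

Try y1 = False.
Try y2 = True.
  then y5 is forced to False.
Branch on y3: take y3 = False.
  then y9 is forced to False.
For the remaining variables, y4 = True, y6 = False, y7 = True, y8 = True works.

y1=False  y2=True  y3=False  y4=True  y5=False  y6=False  y7=True  y8=True  y9=False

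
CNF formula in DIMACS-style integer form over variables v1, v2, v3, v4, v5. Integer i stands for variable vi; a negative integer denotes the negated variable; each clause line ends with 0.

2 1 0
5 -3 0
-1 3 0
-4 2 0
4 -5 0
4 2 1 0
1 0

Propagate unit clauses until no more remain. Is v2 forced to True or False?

True

(v1) is a unit clause: v1 = True.
From (¬v1 ∨ v3) and v1 = True: v3 = True.
In (v5 ∨ ¬v3), ¬v3 is now false; v5 must hold, so v5 = True.
(v4 ∨ ¬v5): since v5 = True, the clause reduces to (v4). v4 = True.
(¬v4 ∨ v2): since v4 = True, the clause reduces to (v2). v2 = True.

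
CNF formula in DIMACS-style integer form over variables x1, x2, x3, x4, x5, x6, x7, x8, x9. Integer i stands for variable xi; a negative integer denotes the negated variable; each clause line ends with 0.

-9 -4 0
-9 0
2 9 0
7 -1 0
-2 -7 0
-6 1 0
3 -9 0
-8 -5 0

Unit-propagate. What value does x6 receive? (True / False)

(NOT x9) is a unit clause: x9 = False.
(x9 OR x2): since x9 = False, the clause reduces to (x2). x2 = True.
(NOT x7 OR NOT x2) with x2 = True leaves only NOT x7, so x7 = False.
(x7 OR NOT x1) with x7 = False leaves only NOT x1, so x1 = False.
(NOT x6 OR x1) with x1 = False leaves only NOT x6, so x6 = False.

False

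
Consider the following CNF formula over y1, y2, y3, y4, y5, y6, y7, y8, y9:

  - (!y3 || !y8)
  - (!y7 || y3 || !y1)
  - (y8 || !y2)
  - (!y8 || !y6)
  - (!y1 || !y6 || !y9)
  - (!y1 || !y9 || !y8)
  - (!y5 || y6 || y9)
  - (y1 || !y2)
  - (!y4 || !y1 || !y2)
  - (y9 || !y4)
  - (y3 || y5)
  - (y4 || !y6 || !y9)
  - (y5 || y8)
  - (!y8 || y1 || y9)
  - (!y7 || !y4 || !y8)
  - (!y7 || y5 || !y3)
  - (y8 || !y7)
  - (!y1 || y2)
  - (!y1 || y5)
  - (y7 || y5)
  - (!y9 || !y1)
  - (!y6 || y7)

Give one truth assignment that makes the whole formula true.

Set y1 = False and propagate.
  then y2 is forced to False.
Set y3 = False and propagate.
  then y5 is forced to True.
Set y4 = False and propagate.
For the remaining variables, y6 = False, y7 = True, y8 = True, y9 = True works.
Every clause has at least one true literal under this assignment.
Check each clause:
  1. (!y3 || !y8) — !y3 is true.
  2. (!y7 || !y1 || y3) — !y1 is true.
  3. (!y2 || y8) — y8 is true.
  4. (!y6 || !y8) — !y6 is true.
  5. (!y1 || !y6 || !y9) — !y6 is true.
  6. (!y1 || !y8 || !y9) — !y1 is true.
  7. (!y5 || y9 || y6) — y9 is true.
  8. (y1 || !y2) — !y2 is true.
  9. (!y1 || !y4 || !y2) — !y4 is true.
  10. (y9 || !y4) — y9 is true.
  11. (y5 || y3) — y5 is true.
  12. (!y9 || y4 || !y6) — !y6 is true.
  13. (y5 || y8) — y8 is true.
  14. (y1 || y9 || !y8) — y9 is true.
  15. (!y4 || !y7 || !y8) — !y4 is true.
  16. (!y3 || y5 || !y7) — !y3 is true.
  17. (y8 || !y7) — y8 is true.
  18. (y2 || !y1) — !y1 is true.
  19. (!y1 || y5) — y5 is true.
  20. (y5 || y7) — y5 is true.
  21. (!y1 || !y9) — !y1 is true.
  22. (!y6 || y7) — !y6 is true.

y1 = False, y2 = False, y3 = False, y4 = False, y5 = True, y6 = False, y7 = True, y8 = True, y9 = True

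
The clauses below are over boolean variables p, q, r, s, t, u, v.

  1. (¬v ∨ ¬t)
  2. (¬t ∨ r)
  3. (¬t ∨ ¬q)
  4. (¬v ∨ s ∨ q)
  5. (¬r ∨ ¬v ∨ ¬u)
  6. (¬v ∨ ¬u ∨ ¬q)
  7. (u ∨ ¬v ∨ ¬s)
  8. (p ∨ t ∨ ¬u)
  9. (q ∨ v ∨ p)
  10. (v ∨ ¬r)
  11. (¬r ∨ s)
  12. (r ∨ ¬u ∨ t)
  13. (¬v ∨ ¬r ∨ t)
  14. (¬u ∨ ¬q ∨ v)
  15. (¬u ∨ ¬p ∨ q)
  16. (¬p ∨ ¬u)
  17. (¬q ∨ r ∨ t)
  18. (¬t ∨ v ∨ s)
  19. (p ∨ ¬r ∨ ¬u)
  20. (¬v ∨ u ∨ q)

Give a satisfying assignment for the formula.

Try p = True.
  then u is forced to False.
Set q = False and propagate.
  then v is forced to False.
  then r is forced to False.
  then t is forced to False.
s is now unconstrained; take s = False.

p=T  q=F  r=F  s=F  t=F  u=F  v=F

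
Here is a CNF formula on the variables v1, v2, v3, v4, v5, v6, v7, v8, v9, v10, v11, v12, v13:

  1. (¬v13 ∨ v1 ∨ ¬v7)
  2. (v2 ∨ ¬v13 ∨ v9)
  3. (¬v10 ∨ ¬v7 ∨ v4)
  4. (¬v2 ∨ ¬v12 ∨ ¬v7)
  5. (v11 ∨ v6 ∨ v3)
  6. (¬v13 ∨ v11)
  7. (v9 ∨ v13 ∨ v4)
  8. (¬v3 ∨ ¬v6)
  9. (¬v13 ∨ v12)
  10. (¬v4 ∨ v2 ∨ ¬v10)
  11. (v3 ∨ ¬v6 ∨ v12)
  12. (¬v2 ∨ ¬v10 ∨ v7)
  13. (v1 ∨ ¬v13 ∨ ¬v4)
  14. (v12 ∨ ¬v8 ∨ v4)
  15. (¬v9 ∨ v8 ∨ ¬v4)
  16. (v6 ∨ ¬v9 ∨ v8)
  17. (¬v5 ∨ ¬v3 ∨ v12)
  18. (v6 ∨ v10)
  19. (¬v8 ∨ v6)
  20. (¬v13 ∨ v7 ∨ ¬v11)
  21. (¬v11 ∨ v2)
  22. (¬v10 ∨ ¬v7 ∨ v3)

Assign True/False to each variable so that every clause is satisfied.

v1=F, v2=F, v3=F, v4=T, v5=T, v6=T, v7=F, v8=F, v9=F, v10=F, v11=F, v12=T, v13=F

Set v1 = False and propagate.
Set v2 = False and propagate.
  then v11 is forced to False.
  then v13 is forced to False.
Branch on v3: take v3 = False.
  then v6 is forced to True.
  then v12 is forced to True.
For the remaining variables, v4 = True, v5 = True, v7 = False, v8 = False, v9 = False, v10 = False works.
Every clause has at least one true literal under this assignment.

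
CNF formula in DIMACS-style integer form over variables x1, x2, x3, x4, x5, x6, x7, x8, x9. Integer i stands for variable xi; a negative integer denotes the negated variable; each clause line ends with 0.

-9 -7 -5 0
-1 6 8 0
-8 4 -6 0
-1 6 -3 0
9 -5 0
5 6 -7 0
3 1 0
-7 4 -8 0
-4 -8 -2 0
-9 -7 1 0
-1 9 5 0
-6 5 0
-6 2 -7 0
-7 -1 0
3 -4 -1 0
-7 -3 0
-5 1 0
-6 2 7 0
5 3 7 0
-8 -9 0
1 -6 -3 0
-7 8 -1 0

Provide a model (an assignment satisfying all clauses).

Set x1 = False and propagate.
  then x3 is forced to True.
  then x7 is forced to False.
  then x5 is forced to False.
  then x6 is forced to False.
Set x2 = True and propagate.
The remaining clauses are satisfied by x4 = False, x8 = True, x9 = False.

x1 = False, x2 = True, x3 = True, x4 = False, x5 = False, x6 = False, x7 = False, x8 = True, x9 = False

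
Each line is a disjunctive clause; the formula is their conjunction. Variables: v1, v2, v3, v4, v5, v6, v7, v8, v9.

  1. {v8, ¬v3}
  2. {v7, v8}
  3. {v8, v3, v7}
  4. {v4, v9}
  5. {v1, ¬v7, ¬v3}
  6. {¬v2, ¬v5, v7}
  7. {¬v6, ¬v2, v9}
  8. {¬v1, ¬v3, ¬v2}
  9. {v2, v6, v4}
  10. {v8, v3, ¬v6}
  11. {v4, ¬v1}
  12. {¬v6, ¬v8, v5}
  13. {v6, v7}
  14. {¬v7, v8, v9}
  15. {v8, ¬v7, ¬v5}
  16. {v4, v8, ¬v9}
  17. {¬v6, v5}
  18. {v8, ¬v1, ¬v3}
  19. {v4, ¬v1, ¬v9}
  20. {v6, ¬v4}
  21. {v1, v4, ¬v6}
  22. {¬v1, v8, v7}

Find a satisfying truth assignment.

v1=False, v2=False, v3=False, v4=True, v5=True, v6=True, v7=False, v8=True, v9=False

Check each clause:
  1. {v8, ¬v3} — v8 is true.
  2. {v8, v7} — v8 is true.
  3. {v3, v8, v7} — v8 is true.
  4. {v9, v4} — v4 is true.
  5. {¬v3, v1, ¬v7} — ¬v7 is true.
  6. {¬v5, v7, ¬v2} — ¬v2 is true.
  7. {¬v2, ¬v6, v9} — ¬v2 is true.
  8. {¬v1, ¬v2, ¬v3} — ¬v3 is true.
  9. {v2, v4, v6} — v4 is true.
  10. {¬v6, v3, v8} — v8 is true.
  11. {v4, ¬v1} — v4 is true.
  12. {¬v8, ¬v6, v5} — v5 is true.
  13. {v6, v7} — v6 is true.
  14. {v8, v9, ¬v7} — v8 is true.
  15. {¬v7, ¬v5, v8} — v8 is true.
  16. {v8, v4, ¬v9} — v8 is true.
  17. {¬v6, v5} — v5 is true.
  18. {v8, ¬v3, ¬v1} — v8 is true.
  19. {v4, ¬v1, ¬v9} — v4 is true.
  20. {v6, ¬v4} — v6 is true.
  21. {v1, v4, ¬v6} — v4 is true.
  22. {v7, ¬v1, v8} — v8 is true.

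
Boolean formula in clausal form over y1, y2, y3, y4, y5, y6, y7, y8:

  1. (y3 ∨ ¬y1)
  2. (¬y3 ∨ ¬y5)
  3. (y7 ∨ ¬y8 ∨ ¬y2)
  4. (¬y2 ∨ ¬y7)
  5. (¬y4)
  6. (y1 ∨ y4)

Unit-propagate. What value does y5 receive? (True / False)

(¬y4) is a unit clause: y4 = False.
In (y1 ∨ y4), y4 is now false; y1 must hold, so y1 = True.
From (y3 ∨ ¬y1) and y1 = True: y3 = True.
From (¬y5 ∨ ¬y3) and y3 = True: y5 = False.

False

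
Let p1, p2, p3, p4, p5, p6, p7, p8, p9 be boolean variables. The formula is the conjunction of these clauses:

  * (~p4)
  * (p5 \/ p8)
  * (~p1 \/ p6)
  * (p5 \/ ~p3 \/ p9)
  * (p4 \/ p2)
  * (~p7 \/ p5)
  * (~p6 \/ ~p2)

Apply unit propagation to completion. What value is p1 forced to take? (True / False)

False

Unit clause (~p4) sets p4 = False.
(p2 \/ p4): since p4 = False, the clause reduces to (p2). p2 = True.
From (~p2 \/ ~p6) and p2 = True: p6 = False.
(p6 \/ ~p1): since p6 = False, the clause reduces to (~p1). p1 = False.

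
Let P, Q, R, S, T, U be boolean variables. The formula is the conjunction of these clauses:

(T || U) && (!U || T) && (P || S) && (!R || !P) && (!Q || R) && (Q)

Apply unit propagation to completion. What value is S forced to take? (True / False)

Unit clause (Q) sets Q = True.
In (R || !Q), !Q is now false; R must hold, so R = True.
(!R || !P): since R = True, the clause reduces to (!P). P = False.
(S || P) with P = False leaves only S, so S = True.

True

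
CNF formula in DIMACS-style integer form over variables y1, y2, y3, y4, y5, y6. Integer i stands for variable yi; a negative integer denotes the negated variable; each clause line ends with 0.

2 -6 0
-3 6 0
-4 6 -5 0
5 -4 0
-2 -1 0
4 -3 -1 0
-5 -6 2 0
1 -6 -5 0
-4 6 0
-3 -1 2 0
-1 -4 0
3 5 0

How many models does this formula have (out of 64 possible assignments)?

Satisfying assignments:
  y1=F y2=F y3=F y4=F y5=T y6=F
  y1=F y2=T y3=F y4=F y5=T y6=F
  y1=F y2=T y3=T y4=F y5=F y6=T
  y1=T y2=F y3=F y4=F y5=T y6=F
Count: 4.

4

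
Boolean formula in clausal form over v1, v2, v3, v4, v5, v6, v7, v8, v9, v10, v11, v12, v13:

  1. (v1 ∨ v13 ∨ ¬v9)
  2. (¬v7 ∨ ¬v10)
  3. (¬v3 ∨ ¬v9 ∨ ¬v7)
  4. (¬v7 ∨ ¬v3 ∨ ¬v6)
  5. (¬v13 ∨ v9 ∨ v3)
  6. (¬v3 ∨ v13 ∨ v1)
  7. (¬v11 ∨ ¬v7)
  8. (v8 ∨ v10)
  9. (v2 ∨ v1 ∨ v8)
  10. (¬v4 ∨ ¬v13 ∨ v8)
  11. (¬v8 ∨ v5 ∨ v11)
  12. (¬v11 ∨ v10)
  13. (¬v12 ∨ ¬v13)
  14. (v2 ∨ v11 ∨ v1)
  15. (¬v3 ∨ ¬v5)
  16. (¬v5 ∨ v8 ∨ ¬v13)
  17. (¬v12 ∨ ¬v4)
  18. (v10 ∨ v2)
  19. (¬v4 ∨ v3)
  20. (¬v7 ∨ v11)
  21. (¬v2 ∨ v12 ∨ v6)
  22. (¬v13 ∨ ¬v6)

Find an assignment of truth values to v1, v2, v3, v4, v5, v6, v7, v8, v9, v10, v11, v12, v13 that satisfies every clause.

v1 = True, v2 = False, v3 = False, v4 = False, v5 = True, v6 = False, v7 = False, v8 = True, v9 = False, v10 = True, v11 = True, v12 = False, v13 = False

Pure literal: v1 appears only positively; assign v1 = True.
v4 occurs only negated in the remaining clauses — set v4 = False.
Try v2 = False.
  then v10 is forced to True.
  then v7 is forced to False.
For the remaining variables, v3 = False, v5 = True, v6 = False, v8 = True, v9 = False, v11 = True, v12 = False, v13 = False works.
Every clause has at least one true literal under this assignment.
Check each clause:
  1. (¬v9 ∨ v13 ∨ v1) — v1 is true.
  2. (¬v10 ∨ ¬v7) — ¬v7 is true.
  3. (¬v7 ∨ ¬v3 ∨ ¬v9) — ¬v7 is true.
  4. (¬v3 ∨ ¬v6 ∨ ¬v7) — ¬v7 is true.
  5. (v3 ∨ ¬v13 ∨ v9) — ¬v13 is true.
  6. (¬v3 ∨ v1 ∨ v13) — v1 is true.
  7. (¬v11 ∨ ¬v7) — ¬v7 is true.
  8. (v8 ∨ v10) — v8 is true.
  9. (v2 ∨ v1 ∨ v8) — v8 is true.
  10. (¬v13 ∨ ¬v4 ∨ v8) — v8 is true.
  11. (¬v8 ∨ v5 ∨ v11) — v11 is true.
  12. (v10 ∨ ¬v11) — v10 is true.
  13. (¬v13 ∨ ¬v12) — ¬v13 is true.
  14. (v11 ∨ v2 ∨ v1) — v1 is true.
  15. (¬v5 ∨ ¬v3) — ¬v3 is true.
  16. (¬v5 ∨ ¬v13 ∨ v8) — v8 is true.
  17. (¬v12 ∨ ¬v4) — ¬v12 is true.
  18. (v10 ∨ v2) — v10 is true.
  19. (¬v4 ∨ v3) — ¬v4 is true.
  20. (v11 ∨ ¬v7) — ¬v7 is true.
  21. (v6 ∨ ¬v2 ∨ v12) — ¬v2 is true.
  22. (¬v6 ∨ ¬v13) — ¬v6 is true.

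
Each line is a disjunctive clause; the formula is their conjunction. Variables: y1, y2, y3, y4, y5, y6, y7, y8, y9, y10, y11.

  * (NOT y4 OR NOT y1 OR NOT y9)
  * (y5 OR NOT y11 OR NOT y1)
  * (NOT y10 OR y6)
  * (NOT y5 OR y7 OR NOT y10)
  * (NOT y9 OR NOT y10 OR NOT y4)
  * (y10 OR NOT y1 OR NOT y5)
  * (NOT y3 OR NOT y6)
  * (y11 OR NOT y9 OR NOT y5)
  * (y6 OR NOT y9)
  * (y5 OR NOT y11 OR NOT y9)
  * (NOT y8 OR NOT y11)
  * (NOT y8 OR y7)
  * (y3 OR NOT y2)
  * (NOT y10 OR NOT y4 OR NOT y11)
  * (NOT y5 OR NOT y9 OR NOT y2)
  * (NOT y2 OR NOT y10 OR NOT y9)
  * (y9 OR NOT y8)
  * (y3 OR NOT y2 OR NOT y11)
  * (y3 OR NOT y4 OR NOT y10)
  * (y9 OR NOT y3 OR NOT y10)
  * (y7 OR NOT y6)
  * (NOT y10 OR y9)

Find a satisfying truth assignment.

y1 = 0  y2 = 0  y3 = 0  y4 = 0  y5 = 1  y6 = 0  y7 = 1  y8 = 0  y9 = 0  y10 = 0  y11 = 0

Check each clause:
  1. (NOT y9 OR NOT y4 OR NOT y1) — NOT y4 is true.
  2. (NOT y1 OR y5 OR NOT y11) — NOT y11 is true.
  3. (y6 OR NOT y10) — NOT y10 is true.
  4. (NOT y5 OR NOT y10 OR y7) — NOT y10 is true.
  5. (NOT y10 OR NOT y9 OR NOT y4) — NOT y4 is true.
  6. (NOT y5 OR y10 OR NOT y1) — NOT y1 is true.
  7. (NOT y6 OR NOT y3) — NOT y6 is true.
  8. (NOT y9 OR NOT y5 OR y11) — NOT y9 is true.
  9. (NOT y9 OR y6) — NOT y9 is true.
  10. (y5 OR NOT y9 OR NOT y11) — NOT y11 is true.
  11. (NOT y11 OR NOT y8) — NOT y8 is true.
  12. (y7 OR NOT y8) — NOT y8 is true.
  13. (NOT y2 OR y3) — NOT y2 is true.
  14. (NOT y10 OR NOT y11 OR NOT y4) — NOT y4 is true.
  15. (NOT y5 OR NOT y9 OR NOT y2) — NOT y2 is true.
  16. (NOT y10 OR NOT y2 OR NOT y9) — NOT y10 is true.
  17. (NOT y8 OR y9) — NOT y8 is true.
  18. (y3 OR NOT y11 OR NOT y2) — NOT y11 is true.
  19. (NOT y4 OR y3 OR NOT y10) — NOT y4 is true.
  20. (NOT y10 OR NOT y3 OR y9) — NOT y3 is true.
  21. (NOT y6 OR y7) — NOT y6 is true.
  22. (y9 OR NOT y10) — NOT y10 is true.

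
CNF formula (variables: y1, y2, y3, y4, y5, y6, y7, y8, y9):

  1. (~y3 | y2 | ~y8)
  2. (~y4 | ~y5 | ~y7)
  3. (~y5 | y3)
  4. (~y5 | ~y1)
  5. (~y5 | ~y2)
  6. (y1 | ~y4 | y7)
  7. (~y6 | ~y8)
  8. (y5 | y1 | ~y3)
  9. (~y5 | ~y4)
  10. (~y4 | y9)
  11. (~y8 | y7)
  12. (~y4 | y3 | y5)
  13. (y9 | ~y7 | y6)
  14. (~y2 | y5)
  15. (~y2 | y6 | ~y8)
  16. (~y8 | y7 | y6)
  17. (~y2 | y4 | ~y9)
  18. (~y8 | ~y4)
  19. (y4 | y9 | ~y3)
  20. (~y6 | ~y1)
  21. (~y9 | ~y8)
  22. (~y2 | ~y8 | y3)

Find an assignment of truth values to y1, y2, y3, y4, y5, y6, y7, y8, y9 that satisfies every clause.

Pure literal: y8 appears only negated; assign y8 = False.
Try y1 = False.
Branch on y2: take y2 = False.
Set y3 = False and propagate.
  then y5 is forced to False.
  then y4 is forced to False.
The remaining clauses are satisfied by y6 = True, y7 = True, y9 = False.

y1=F, y2=F, y3=F, y4=F, y5=F, y6=T, y7=T, y8=F, y9=F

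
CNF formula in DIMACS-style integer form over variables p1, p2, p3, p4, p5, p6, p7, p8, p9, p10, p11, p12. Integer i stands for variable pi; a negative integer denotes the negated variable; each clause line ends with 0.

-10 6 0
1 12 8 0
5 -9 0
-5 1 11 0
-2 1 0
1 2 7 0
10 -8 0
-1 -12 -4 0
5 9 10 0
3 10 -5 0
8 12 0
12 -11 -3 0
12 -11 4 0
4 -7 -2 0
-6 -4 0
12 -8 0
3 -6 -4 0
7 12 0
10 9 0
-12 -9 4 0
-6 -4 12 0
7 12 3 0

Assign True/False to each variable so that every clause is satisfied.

p1 = T, p2 = T, p3 = T, p4 = F, p5 = T, p6 = T, p7 = F, p8 = F, p9 = F, p10 = T, p11 = T, p12 = T

Set p1 = True and propagate.
Set p2 = True and propagate.
For the remaining variables, p3 = True, p4 = False, p5 = True, p6 = True, p7 = False, p8 = False, p9 = False, p10 = True, p11 = True, p12 = True works.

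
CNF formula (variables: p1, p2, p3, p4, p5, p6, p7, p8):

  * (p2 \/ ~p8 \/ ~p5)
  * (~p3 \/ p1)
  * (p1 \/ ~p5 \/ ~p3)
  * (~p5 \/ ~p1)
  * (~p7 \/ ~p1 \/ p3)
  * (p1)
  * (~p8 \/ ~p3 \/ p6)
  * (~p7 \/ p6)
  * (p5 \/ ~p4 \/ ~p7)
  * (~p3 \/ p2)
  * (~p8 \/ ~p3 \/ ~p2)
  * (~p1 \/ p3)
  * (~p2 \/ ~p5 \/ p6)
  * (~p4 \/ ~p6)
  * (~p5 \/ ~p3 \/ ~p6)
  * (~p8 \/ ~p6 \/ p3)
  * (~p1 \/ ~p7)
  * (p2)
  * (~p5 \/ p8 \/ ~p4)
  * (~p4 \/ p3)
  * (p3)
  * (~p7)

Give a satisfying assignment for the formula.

The clause (p1) is unit: p1 must be True.
(~p5) is a unit clause, so p5 = False.
(p3) is a unit clause, so p3 = True.
(p2) is a unit clause, so p2 = True.
Unit propagation: (~p8) forces p8 = False.
Unit propagation: (~p7) forces p7 = False.
Pure literal: p4 appears only negated; assign p4 = False.
p6 occurs only negated in the remaining clauses — set p6 = False.
Every clause has at least one true literal under this assignment.

p1 = True, p2 = True, p3 = True, p4 = False, p5 = False, p6 = False, p7 = False, p8 = False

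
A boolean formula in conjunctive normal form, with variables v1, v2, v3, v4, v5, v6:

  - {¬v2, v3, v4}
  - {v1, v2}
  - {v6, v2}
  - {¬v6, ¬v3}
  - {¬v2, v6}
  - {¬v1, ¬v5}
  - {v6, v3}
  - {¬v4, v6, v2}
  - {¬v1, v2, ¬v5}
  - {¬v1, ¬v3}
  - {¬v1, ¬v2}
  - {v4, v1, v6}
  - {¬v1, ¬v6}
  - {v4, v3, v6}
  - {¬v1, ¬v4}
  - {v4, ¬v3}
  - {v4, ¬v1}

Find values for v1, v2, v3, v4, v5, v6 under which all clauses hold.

v1=False, v2=True, v3=False, v4=True, v5=True, v6=True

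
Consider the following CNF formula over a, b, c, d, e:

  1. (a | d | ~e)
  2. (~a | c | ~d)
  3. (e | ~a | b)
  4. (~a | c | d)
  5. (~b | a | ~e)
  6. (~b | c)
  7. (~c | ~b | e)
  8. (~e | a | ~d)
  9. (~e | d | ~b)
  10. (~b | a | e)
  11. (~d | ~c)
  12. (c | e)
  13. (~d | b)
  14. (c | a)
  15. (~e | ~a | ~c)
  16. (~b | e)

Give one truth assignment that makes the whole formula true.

Set a = False and propagate.
  then c is forced to True.
  then d is forced to False.
  then e is forced to False.
  then b is forced to False.
Every clause has at least one true literal under this assignment.

a=0  b=0  c=1  d=0  e=0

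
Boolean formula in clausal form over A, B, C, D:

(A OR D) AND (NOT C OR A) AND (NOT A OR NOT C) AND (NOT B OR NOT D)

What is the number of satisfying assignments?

The models are:
  A=F B=F C=F D=T
  A=T B=F C=F D=F
  A=T B=F C=F D=T
  A=T B=T C=F D=F
Count: 4.

4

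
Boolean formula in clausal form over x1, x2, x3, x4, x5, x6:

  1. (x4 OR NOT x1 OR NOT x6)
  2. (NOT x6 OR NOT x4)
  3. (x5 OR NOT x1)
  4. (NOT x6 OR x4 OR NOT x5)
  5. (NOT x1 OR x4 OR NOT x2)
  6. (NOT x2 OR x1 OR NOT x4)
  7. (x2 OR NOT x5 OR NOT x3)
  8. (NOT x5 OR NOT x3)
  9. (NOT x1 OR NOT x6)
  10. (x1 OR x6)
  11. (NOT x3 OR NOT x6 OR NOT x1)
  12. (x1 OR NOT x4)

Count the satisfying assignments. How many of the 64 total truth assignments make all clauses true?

7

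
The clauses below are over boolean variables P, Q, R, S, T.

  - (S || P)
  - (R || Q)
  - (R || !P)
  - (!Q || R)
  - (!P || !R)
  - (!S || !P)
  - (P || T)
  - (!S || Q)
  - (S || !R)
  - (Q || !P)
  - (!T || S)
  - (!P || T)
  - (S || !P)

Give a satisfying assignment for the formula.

Set P = False and propagate.
  then S is forced to True.
  then T is forced to True.
  then Q is forced to True.
  then R is forced to True.
Check each clause:
  1. (P || S) — S is true.
  2. (Q || R) — Q is true.
  3. (!P || R) — R is true.
  4. (R || !Q) — R is true.
  5. (!R || !P) — !P is true.
  6. (!S || !P) — !P is true.
  7. (P || T) — T is true.
  8. (!S || Q) — Q is true.
  9. (S || !R) — S is true.
  10. (!P || Q) — Q is true.
  11. (!T || S) — S is true.
  12. (T || !P) — T is true.
  13. (S || !P) — S is true.

P = 0  Q = 1  R = 1  S = 1  T = 1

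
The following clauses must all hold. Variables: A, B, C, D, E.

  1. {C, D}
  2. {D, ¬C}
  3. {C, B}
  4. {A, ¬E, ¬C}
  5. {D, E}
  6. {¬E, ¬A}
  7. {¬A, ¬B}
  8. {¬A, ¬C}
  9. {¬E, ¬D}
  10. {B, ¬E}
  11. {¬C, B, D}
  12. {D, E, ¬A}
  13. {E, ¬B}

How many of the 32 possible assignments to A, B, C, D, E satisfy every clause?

Satisfying assignments:
  A=F B=F C=T D=T E=F
Count: 1.

1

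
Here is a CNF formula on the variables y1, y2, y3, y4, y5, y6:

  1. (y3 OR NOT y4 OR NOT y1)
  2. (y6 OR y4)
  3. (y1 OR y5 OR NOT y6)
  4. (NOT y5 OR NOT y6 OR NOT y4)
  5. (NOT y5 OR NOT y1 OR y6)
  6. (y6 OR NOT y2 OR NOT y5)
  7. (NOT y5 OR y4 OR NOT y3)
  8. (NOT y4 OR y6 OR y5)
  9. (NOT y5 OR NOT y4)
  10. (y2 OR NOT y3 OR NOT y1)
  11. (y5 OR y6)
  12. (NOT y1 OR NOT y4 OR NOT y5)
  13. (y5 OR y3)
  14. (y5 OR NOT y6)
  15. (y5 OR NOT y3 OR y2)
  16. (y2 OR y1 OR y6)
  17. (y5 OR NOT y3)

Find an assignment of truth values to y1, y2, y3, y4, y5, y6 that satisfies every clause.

y1 = True, y2 = False, y3 = False, y4 = False, y5 = True, y6 = True

Set y1 = True and propagate.
Branch on y2: take y2 = False.
  then y3 is forced to False.
  then y4 is forced to False.
  then y6 is forced to True.
  then y5 is forced to True.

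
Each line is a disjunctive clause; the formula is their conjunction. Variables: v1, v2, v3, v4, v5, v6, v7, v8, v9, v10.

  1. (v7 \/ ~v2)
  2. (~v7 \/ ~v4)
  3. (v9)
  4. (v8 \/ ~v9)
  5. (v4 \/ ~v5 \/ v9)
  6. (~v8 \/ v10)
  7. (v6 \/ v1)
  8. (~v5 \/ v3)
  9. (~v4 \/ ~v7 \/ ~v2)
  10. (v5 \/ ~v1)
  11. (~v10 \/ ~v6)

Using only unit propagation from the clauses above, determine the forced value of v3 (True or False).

True

Unit clause (v9) sets v9 = True.
In (v8 \/ ~v9), ~v9 is now false; v8 must hold, so v8 = True.
In (~v8 \/ v10), ~v8 is now false; v10 must hold, so v10 = True.
(~v10 \/ ~v6) with v10 = True leaves only ~v6, so v6 = False.
In (v6 \/ v1), v6 is now false; v1 must hold, so v1 = True.
(~v1 \/ v5): since v1 = True, the clause reduces to (v5). v5 = True.
(v3 \/ ~v5) with v5 = True leaves only v3, so v3 = True.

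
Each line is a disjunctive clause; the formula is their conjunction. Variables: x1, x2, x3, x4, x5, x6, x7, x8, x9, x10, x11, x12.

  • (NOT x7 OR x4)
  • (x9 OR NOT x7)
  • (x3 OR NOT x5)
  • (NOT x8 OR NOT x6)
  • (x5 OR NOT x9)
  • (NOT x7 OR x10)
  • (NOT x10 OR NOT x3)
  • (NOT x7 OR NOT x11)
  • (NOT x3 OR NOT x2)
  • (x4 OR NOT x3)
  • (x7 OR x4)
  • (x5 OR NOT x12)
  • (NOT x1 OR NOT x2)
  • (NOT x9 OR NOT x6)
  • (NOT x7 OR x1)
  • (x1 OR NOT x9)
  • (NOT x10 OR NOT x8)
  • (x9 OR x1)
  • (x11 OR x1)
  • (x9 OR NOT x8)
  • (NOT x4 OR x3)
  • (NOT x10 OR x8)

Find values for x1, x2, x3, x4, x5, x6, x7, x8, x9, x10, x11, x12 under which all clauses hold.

x1=T, x2=F, x3=T, x4=T, x5=T, x6=F, x7=F, x8=F, x9=T, x10=F, x11=T, x12=T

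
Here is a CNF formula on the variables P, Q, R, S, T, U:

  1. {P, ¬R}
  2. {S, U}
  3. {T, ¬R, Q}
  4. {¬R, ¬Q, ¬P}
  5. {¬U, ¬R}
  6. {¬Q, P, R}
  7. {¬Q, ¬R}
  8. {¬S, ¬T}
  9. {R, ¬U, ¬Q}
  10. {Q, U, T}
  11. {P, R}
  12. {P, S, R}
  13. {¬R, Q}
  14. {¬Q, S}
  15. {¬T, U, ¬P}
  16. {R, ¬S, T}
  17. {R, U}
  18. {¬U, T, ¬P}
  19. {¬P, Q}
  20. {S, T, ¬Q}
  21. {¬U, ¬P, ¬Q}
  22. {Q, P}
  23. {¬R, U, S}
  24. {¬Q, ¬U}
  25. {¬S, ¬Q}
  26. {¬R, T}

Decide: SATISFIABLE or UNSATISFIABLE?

UNSATISFIABLE

Q = True:
  propagation gives R=False, P=True, U=False; an empty clause results — contradiction.
Q = False:
  propagation gives R=False, P=True; an empty clause results — contradiction.
Every branch closes, so no satisfying assignment exists.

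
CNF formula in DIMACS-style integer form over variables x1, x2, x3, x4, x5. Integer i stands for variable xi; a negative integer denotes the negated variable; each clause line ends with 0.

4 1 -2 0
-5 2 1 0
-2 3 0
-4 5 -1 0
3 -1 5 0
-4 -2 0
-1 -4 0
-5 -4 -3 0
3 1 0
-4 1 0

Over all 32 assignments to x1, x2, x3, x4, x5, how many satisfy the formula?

6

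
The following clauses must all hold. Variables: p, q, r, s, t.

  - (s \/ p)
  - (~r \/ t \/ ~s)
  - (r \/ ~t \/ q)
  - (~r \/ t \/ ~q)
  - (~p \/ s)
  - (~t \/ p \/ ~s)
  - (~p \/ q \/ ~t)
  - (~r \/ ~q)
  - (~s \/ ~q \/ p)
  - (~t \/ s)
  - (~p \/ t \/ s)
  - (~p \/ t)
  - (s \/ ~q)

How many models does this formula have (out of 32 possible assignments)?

2

Satisfying assignments:
  p=F q=F r=F s=T t=F
  p=T q=T r=F s=T t=T
That's 2 in total.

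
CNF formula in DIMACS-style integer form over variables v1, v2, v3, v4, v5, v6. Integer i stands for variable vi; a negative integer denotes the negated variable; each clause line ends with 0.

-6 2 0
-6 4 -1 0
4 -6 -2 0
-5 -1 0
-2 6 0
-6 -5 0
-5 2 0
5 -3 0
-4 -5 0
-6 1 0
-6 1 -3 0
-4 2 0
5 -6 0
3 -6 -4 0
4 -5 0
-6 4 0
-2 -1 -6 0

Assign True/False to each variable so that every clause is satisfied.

v1 = T, v2 = F, v3 = F, v4 = F, v5 = F, v6 = F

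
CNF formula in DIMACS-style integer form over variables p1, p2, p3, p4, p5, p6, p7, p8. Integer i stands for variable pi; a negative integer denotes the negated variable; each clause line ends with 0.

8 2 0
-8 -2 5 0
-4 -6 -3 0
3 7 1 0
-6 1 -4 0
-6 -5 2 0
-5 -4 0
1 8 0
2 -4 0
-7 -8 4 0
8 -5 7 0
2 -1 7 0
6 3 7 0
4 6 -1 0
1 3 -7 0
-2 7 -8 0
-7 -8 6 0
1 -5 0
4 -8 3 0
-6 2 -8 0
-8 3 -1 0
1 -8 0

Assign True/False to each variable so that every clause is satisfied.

p1=1, p2=1, p3=1, p4=1, p5=0, p6=0, p7=0, p8=0

Branch on p1: take p1 = True.
Branch on p2: take p2 = True.
Try p3 = True.
The remaining clauses are satisfied by p4 = True, p5 = False, p6 = False, p7 = False, p8 = False.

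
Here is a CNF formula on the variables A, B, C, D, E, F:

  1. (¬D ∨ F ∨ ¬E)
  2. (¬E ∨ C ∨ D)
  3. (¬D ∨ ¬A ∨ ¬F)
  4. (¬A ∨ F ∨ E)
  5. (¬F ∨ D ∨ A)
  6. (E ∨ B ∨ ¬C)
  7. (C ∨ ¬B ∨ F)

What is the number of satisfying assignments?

20

Case analysis on F and D:
  F=1, D=1: 7 of the 16 assignments to (A,B,C,E) work.
  F=1, D=0: 5 of the 16 assignments to (A,B,C,E) work.
  F=0, D=1: remaining (A,B,C,E) ∈ {(0,0,0,0); (0,1,1,0)} — 2.
  F=0, D=0: 6 of the 16 assignments to (A,B,C,E) work.
Total: 7 + 5 + 2 + 6 = 20.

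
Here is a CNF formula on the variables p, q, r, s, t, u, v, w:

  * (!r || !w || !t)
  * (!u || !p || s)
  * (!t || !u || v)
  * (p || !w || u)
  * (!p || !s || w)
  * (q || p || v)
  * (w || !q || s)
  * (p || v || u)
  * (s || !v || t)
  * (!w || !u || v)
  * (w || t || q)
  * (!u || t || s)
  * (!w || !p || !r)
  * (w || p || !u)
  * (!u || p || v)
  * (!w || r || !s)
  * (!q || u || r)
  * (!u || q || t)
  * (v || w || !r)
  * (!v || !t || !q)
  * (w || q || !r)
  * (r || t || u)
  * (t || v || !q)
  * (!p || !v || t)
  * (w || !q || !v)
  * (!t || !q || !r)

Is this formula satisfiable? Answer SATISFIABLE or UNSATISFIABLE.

SATISFIABLE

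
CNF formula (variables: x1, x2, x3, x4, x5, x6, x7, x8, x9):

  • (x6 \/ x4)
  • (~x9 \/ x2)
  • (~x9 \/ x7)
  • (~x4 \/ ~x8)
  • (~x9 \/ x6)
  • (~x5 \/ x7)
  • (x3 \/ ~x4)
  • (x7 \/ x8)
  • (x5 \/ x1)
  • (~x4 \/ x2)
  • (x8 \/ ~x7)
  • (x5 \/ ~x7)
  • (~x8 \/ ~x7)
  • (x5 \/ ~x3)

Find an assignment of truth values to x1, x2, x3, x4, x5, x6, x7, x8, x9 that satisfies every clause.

x1=True, x2=False, x3=False, x4=False, x5=False, x6=True, x7=False, x8=True, x9=False

Check each clause:
  1. (x4 \/ x6) — x6 is true.
  2. (~x9 \/ x2) — ~x9 is true.
  3. (x7 \/ ~x9) — ~x9 is true.
  4. (~x8 \/ ~x4) — ~x4 is true.
  5. (~x9 \/ x6) — x6 is true.
  6. (~x5 \/ x7) — ~x5 is true.
  7. (~x4 \/ x3) — ~x4 is true.
  8. (x8 \/ x7) — x8 is true.
  9. (x5 \/ x1) — x1 is true.
  10. (~x4 \/ x2) — ~x4 is true.
  11. (~x7 \/ x8) — x8 is true.
  12. (~x7 \/ x5) — ~x7 is true.
  13. (~x7 \/ ~x8) — ~x7 is true.
  14. (~x3 \/ x5) — ~x3 is true.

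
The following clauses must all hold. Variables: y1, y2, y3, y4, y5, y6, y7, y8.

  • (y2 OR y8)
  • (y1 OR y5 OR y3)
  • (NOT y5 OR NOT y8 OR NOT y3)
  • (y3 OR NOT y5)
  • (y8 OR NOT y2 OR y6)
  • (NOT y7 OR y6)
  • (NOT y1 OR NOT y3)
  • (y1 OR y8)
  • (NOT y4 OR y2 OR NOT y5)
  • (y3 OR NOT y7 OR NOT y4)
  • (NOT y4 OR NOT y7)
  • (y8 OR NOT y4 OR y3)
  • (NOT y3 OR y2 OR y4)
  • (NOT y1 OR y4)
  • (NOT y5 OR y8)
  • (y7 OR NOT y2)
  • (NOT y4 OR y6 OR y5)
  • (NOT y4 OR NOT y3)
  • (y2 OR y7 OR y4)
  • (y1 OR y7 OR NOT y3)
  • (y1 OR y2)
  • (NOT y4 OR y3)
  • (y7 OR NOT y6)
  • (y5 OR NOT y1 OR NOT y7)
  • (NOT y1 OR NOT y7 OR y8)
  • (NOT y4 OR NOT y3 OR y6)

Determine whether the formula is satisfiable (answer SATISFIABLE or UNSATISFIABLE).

Set y1 = False and propagate.
  then y8 is forced to True.
  then y2 is forced to True.
  then y7 is forced to True.
  then y6 is forced to True.
  then y4 is forced to False.
For the remaining variables, y3 = True, y5 = False works.
So y1 = F, y2 = T, y3 = T, y4 = F, y5 = F, y6 = T, y7 = T, y8 = T is a satisfying assignment.

SATISFIABLE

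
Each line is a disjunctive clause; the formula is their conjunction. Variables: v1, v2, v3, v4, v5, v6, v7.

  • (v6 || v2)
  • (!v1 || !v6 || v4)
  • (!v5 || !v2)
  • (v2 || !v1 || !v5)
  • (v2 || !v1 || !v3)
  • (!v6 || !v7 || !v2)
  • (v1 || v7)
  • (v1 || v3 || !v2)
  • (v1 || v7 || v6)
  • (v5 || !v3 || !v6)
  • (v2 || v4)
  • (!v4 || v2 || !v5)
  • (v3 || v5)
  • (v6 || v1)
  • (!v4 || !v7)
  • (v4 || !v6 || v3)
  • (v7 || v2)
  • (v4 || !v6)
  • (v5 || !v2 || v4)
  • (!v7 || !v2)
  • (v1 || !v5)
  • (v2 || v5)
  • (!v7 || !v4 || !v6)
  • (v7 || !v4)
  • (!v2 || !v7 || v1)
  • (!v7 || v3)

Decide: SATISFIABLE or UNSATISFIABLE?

UNSATISFIABLE

v2 = True:
  propagation gives v5=False, v3=True, v6=False, v1=True; an empty clause results — contradiction.
v2 = False:
  propagation gives v6=True, v4=True, v5=False; an empty clause results — contradiction.
Every branch closes, so no satisfying assignment exists.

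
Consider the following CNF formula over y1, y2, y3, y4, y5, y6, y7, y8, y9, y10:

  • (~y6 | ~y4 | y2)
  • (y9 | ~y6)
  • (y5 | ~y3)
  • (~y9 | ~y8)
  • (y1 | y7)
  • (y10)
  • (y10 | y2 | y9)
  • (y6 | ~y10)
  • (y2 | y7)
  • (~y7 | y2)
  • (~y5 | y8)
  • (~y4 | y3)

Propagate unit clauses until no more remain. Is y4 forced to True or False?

(y10) is a unit clause: y10 = True.
(~y10 | y6): since y10 = True, the clause reduces to (y6). y6 = True.
(~y6 | y9): since y6 = True, the clause reduces to (y9). y9 = True.
In (~y9 | ~y8), ~y9 is now false; ~y8 must hold, so y8 = False.
(y8 | ~y5) with y8 = False leaves only ~y5, so y5 = False.
In (y5 | ~y3), y5 is now false; ~y3 must hold, so y3 = False.
(y3 | ~y4): since y3 = False, the clause reduces to (~y4). y4 = False.

False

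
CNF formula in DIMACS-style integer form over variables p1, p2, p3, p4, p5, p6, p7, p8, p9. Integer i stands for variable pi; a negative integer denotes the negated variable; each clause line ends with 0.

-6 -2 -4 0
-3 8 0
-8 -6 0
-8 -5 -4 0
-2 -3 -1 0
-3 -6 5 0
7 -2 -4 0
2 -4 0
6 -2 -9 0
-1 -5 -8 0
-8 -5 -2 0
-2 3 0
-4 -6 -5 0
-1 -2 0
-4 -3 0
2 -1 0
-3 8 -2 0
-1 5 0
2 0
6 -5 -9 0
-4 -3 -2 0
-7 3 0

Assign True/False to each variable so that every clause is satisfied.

The clause (p2) is unit: p2 must be True.
(p3) is a unit clause, so p3 = True.
(p8) is a unit clause, so p8 = True.
(~p6) is a unit clause, so p6 = False.
The clause (~p1) is unit: p1 must be False.
(~p9) is a unit clause, so p9 = False.
The clause (~p5) is unit: p5 must be False.
Unit propagation: (~p4) forces p4 = False.
p7 is now unconstrained; take p7 = True.

p1=False, p2=True, p3=True, p4=False, p5=False, p6=False, p7=True, p8=True, p9=False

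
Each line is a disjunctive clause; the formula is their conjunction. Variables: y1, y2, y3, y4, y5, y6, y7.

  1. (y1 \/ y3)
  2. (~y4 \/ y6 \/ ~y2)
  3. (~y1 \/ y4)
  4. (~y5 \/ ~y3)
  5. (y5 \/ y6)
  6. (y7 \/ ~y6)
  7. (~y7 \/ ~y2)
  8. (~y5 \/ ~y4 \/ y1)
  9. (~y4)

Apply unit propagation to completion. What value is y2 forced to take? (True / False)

(~y4) is a unit clause: y4 = False.
In (~y1 \/ y4), y4 is now false; ~y1 must hold, so y1 = False.
In (y1 \/ y3), y1 is now false; y3 must hold, so y3 = True.
In (~y5 \/ ~y3), ~y3 is now false; ~y5 must hold, so y5 = False.
From (y5 \/ y6) and y5 = False: y6 = True.
From (~y6 \/ y7) and y6 = True: y7 = True.
(~y2 \/ ~y7): since y7 = True, the clause reduces to (~y2). y2 = False.

False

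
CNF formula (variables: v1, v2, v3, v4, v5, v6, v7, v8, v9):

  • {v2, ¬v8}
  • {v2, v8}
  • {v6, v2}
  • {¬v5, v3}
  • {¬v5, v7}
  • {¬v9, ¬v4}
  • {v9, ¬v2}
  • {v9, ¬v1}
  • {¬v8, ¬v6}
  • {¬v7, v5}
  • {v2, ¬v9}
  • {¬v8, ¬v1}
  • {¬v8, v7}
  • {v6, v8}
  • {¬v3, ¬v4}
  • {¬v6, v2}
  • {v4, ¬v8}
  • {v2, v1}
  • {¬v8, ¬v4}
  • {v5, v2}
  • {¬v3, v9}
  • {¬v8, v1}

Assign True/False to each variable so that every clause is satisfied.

Set v1 = False and propagate.
  then v2 is forced to True.
  then v9 is forced to True.
  then v4 is forced to False.
  then v8 is forced to False.
  then v6 is forced to True.
Try v3 = False.
  then v5 is forced to False.
  then v7 is forced to False.
Every clause has at least one true literal under this assignment.

v1=False  v2=True  v3=False  v4=False  v5=False  v6=True  v7=False  v8=False  v9=True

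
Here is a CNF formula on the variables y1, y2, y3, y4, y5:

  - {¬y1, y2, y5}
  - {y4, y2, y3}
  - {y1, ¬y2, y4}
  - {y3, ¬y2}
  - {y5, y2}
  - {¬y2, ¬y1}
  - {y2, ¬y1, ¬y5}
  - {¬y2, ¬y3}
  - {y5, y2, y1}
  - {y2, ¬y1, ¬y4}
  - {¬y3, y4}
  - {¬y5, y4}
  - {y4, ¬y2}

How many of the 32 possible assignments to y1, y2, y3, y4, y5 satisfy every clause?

Satisfying assignments:
  y1=0 y2=0 y3=0 y4=1 y5=1
  y1=0 y2=0 y3=1 y4=1 y5=1
Count: 2.

2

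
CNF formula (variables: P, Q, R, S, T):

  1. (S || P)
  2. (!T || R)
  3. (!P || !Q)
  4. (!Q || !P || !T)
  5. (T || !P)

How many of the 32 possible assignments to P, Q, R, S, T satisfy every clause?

Case analysis on P and T:
  P=T, T=T: remaining (Q,R,S) ∈ {(F,T,F); (F,T,T)} — 2.
  P=T, T=F: a clause becomes empty — 0.
  P=F, T=T: remaining (Q,R,S) ∈ {(F,T,T); (T,T,T)} — 2.
  P=F, T=F: remaining (Q,R,S) ∈ {(F,F,T); (F,T,T); (T,F,T); (T,T,T)} — 4.
Total: 2 + 0 + 2 + 4 = 8.

8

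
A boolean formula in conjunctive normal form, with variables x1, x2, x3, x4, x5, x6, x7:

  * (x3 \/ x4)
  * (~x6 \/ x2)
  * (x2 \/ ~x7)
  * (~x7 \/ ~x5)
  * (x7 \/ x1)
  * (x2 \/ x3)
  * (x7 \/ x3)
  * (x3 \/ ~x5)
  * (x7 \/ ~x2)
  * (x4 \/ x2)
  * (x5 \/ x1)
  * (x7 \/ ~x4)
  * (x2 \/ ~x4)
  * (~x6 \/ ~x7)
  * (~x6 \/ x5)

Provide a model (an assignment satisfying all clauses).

x1=T, x2=T, x3=T, x4=F, x5=F, x6=F, x7=T

Check each clause:
  1. (x3 \/ x4) — x3 is true.
  2. (~x6 \/ x2) — x2 is true.
  3. (~x7 \/ x2) — x2 is true.
  4. (~x7 \/ ~x5) — ~x5 is true.
  5. (x7 \/ x1) — x1 is true.
  6. (x3 \/ x2) — x2 is true.
  7. (x3 \/ x7) — x3 is true.
  8. (x3 \/ ~x5) — x3 is true.
  9. (x7 \/ ~x2) — x7 is true.
  10. (x2 \/ x4) — x2 is true.
  11. (x5 \/ x1) — x1 is true.
  12. (~x4 \/ x7) — ~x4 is true.
  13. (x2 \/ ~x4) — x2 is true.
  14. (~x6 \/ ~x7) — ~x6 is true.
  15. (~x6 \/ x5) — ~x6 is true.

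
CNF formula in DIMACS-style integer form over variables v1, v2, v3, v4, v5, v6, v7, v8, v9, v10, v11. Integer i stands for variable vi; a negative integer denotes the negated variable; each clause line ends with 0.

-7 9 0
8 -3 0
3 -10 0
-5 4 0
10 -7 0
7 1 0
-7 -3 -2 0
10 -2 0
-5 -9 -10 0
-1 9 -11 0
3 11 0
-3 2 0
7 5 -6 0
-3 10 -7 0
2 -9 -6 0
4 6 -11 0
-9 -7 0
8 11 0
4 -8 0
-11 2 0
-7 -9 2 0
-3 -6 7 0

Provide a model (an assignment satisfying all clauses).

v1 = True, v2 = True, v3 = True, v4 = True, v5 = False, v6 = False, v7 = False, v8 = True, v9 = True, v10 = True, v11 = True

Check each clause:
  1. {v9, ¬v7} — v9 is true.
  2. {¬v3, v8} — v8 is true.
  3. {¬v10, v3} — v3 is true.
  4. {v4, ¬v5} — ¬v5 is true.
  5. {v10, ¬v7} — ¬v7 is true.
  6. {v1, v7} — v1 is true.
  7. {¬v2, ¬v3, ¬v7} — ¬v7 is true.
  8. {¬v2, v10} — v10 is true.
  9. {¬v5, ¬v10, ¬v9} — ¬v5 is true.
  10. {¬v1, v9, ¬v11} — v9 is true.
  11. {v3, v11} — v11 is true.
  12. {v2, ¬v3} — v2 is true.
  13. {v5, v7, ¬v6} — ¬v6 is true.
  14. {¬v3, ¬v7, v10} — ¬v7 is true.
  15. {v2, ¬v6, ¬v9} — ¬v6 is true.
  16. {v6, ¬v11, v4} — v4 is true.
  17. {¬v7, ¬v9} — ¬v7 is true.
  18. {v8, v11} — v8 is true.
  19. {¬v8, v4} — v4 is true.
  20. {¬v11, v2} — v2 is true.
  21. {v2, ¬v9, ¬v7} — ¬v7 is true.
  22. {v7, ¬v3, ¬v6} — ¬v6 is true.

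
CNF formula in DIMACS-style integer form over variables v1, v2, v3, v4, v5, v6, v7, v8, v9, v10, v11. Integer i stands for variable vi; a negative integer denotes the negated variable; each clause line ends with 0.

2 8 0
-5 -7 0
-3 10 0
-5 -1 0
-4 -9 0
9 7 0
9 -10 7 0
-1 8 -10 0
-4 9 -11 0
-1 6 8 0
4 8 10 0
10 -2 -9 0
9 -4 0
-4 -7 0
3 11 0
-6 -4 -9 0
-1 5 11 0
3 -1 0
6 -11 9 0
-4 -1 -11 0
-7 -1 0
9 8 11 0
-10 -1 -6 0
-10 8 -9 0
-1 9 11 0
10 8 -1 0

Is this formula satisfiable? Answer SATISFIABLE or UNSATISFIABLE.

v1 occurs only negated in the remaining clauses — set v1 = False.
v8 occurs only positively in the remaining clauses — set v8 = True.
Try v2 = True.
Set v3 = True and propagate.
  then v10 is forced to True.
Try v4 = False.
For the remaining variables, v5 = False, v6 = False, v7 = False, v9 = True, v11 = True works.
Every clause has at least one true literal under this assignment.
So v1=False, v2=True, v3=True, v4=False, v5=False, v6=False, v7=False, v8=True, v9=True, v10=True, v11=True is a satisfying assignment.

SATISFIABLE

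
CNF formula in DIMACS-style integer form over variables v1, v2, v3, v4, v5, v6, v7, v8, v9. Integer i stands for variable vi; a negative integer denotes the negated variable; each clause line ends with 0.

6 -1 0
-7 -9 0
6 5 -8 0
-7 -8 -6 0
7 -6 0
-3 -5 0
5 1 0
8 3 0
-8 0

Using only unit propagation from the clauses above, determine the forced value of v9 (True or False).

False

(~v8) stands alone — v8 = False.
In (v3 | v8), v8 is now false; v3 must hold, so v3 = True.
(~v3 | ~v5): since v3 = True, the clause reduces to (~v5). v5 = False.
In (v5 | v1), v5 is now false; v1 must hold, so v1 = True.
In (v6 | ~v1), ~v1 is now false; v6 must hold, so v6 = True.
In (~v6 | v7), ~v6 is now false; v7 must hold, so v7 = True.
(~v9 | ~v7) with v7 = True leaves only ~v9, so v9 = False.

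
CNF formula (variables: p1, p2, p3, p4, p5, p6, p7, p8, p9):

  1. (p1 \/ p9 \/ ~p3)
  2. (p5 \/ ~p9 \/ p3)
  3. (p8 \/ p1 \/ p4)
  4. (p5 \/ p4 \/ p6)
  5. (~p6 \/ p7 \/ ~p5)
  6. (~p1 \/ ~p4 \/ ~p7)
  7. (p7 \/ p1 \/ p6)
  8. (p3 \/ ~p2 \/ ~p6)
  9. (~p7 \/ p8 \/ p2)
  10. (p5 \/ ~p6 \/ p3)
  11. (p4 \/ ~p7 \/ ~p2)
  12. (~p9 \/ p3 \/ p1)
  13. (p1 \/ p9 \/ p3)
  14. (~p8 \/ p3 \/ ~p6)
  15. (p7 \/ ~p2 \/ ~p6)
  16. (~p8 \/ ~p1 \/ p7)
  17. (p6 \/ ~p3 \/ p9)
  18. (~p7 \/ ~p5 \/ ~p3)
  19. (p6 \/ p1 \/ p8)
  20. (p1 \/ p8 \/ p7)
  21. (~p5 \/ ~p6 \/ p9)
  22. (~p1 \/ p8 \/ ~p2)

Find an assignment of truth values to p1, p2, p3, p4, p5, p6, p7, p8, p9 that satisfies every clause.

Set p1 = False and propagate.
Branch on p2: take p2 = True.
Set p3 = True and propagate.
  then p9 is forced to True.
The remaining clauses are satisfied by p4 = True, p5 = False, p6 = False, p7 = True, p8 = True.
Every clause has at least one true literal under this assignment.
Check each clause:
  1. (~p3 \/ p9 \/ p1) — p9 is true.
  2. (~p9 \/ p3 \/ p5) — p3 is true.
  3. (p8 \/ p1 \/ p4) — p8 is true.
  4. (p6 \/ p5 \/ p4) — p4 is true.
  5. (~p5 \/ ~p6 \/ p7) — ~p6 is true.
  6. (~p7 \/ ~p1 \/ ~p4) — ~p1 is true.
  7. (p6 \/ p7 \/ p1) — p7 is true.
  8. (p3 \/ ~p6 \/ ~p2) — ~p6 is true.
  9. (~p7 \/ p2 \/ p8) — p8 is true.
  10. (p5 \/ ~p6 \/ p3) — ~p6 is true.
  11. (~p2 \/ p4 \/ ~p7) — p4 is true.
  12. (p3 \/ p1 \/ ~p9) — p3 is true.
  13. (p3 \/ p9 \/ p1) — p9 is true.
  14. (~p8 \/ ~p6 \/ p3) — ~p6 is true.
  15. (p7 \/ ~p6 \/ ~p2) — ~p6 is true.
  16. (~p1 \/ ~p8 \/ p7) — ~p1 is true.
  17. (p6 \/ p9 \/ ~p3) — p9 is true.
  18. (~p7 \/ ~p3 \/ ~p5) — ~p5 is true.
  19. (p6 \/ p1 \/ p8) — p8 is true.
  20. (p1 \/ p8 \/ p7) — p8 is true.
  21. (~p6 \/ ~p5 \/ p9) — p9 is true.
  22. (p8 \/ ~p1 \/ ~p2) — p8 is true.

p1=F, p2=T, p3=T, p4=T, p5=F, p6=F, p7=T, p8=T, p9=T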